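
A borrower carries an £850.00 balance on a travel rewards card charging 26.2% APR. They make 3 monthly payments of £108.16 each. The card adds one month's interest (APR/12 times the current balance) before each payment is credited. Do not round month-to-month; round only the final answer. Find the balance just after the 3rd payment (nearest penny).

£575.28

Monthly rate r = 26.2%/12 = 2.18333% = 0.0218333.
Each month: B ← B·(1+r) − £108.16.
Month 1: interest £18.56; balance after payment £760.40.
Month 2: interest £16.60; balance after payment £668.84.
Month 3: interest £14.60; balance after payment £575.28.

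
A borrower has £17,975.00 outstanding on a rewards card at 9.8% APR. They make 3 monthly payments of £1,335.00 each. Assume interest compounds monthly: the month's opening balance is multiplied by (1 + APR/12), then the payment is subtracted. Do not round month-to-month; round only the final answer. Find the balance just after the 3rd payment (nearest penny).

Monthly rate r = 9.8%/12 = 0.816667% = 0.00816667.
Each month: B ← B·(1+r) − £1,335.00.
Month 1: interest £146.80; balance after payment £16,786.80.
Month 2: interest £137.09; balance after payment £15,588.89.
Month 3: interest £127.31; balance after payment £14,381.20.

£14,381.20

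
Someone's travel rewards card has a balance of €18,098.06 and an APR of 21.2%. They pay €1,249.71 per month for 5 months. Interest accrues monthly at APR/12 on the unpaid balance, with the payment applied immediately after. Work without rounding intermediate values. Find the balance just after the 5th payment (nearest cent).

Monthly rate r = 21.2%/12 = 1.76667% = 0.0176667.
Each month: B ← B·(1+r) − €1,249.71.
Month 1: interest €319.73; balance after payment €17,168.08.
Month 2: interest €303.30; balance after payment €16,221.68.
Month 3: interest €286.58; balance after payment €15,258.55.
Month 4: interest €269.57; balance after payment €14,278.41.
Month 5: interest €252.25; balance after payment €13,280.95.

€13,280.95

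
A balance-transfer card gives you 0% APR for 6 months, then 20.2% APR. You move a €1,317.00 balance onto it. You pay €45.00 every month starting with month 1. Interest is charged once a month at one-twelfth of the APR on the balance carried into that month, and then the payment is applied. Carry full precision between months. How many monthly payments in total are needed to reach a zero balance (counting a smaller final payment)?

Promo months 1–6 at r₀ = 0%/12 = 0; months 7+ at r₁ = 20.2%/12 = 0.0168333.
After month 6 (no interest yet): B = €1,317.00 − 6·€45.00 = €1,047.00.
Then at r₁ with €45.00/mo: n₂ = −ln(1 − r₁·B/P)/ln(1+r₁) ≈ 29.77 → 30 more payments.

36 months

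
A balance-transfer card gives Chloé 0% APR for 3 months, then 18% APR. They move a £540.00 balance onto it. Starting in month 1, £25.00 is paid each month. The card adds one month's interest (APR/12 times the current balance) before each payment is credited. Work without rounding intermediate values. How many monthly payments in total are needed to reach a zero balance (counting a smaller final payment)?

25 months

Promo months 1–3 at r₀ = 0%/12 = 0; months 4+ at r₁ = 18%/12 = 0.015.
After month 3 (no interest yet): B = £540.00 − 3·£25.00 = £465.00.
Then at r₁ with £25.00/mo: n₂ = −ln(1 − r₁·B/P)/ln(1+r₁) ≈ 21.97 → 22 more payments.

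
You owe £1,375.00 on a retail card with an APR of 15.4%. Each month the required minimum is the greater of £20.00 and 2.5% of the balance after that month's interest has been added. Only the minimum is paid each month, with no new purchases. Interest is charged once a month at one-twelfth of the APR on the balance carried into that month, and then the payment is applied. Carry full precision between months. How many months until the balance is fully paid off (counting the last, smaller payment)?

Monthly rate r = 15.4%/12 = 1.28333% = 0.0128333.
While 2.5% of the post-interest balance exceeds £20.00, each month B ← (B·(1+r))·(1 − 0.025), i.e. B shrinks by the factor (1+r)·0.975 = 0.98751.
This holds for months 1–45. Entering month 46 the balance is £781.12; 2.5% of the post-interest balance is now below £20.00, so the flat £20.00 minimum applies from here.
From month 46 a fixed £20.00 at rate r clears £781.12 in 55 more payments. Total: 45 + 55 = 100 months.

100 months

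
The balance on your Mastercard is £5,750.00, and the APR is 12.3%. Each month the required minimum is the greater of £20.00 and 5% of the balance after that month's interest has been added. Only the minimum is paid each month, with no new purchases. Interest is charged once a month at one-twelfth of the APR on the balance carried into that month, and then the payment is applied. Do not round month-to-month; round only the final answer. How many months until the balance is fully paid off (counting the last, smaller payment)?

Monthly rate r = 12.3%/12 = 1.025% = 0.01025.
While 5% of the post-interest balance exceeds £20.00, each month B ← (B·(1+r))·(1 − 0.05), i.e. B shrinks by the factor (1+r)·0.95 = 0.95974.
This holds for months 1–66. Entering month 67 the balance is £381.71; 5% of the post-interest balance is now below £20.00, so the flat £20.00 minimum applies from here.
From month 67 a fixed £20.00 at rate r clears £381.71 in 22 more payments. Total: 66 + 22 = 88 months.

88 months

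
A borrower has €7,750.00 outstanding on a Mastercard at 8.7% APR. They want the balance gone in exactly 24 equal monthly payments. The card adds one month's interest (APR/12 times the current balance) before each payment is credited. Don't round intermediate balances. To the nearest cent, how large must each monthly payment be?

Monthly rate r = 8.7%/12 = 0.725% = 0.00725.
Level-payment amortization: P = B₀·r / (1 − (1+r)^(−n)) = 7750.00·0.00725 / (1 − 1.00725^(−24)).
Denominator 1 − (1+r)^(−24) = 0.159175467.
P = 56.1875 / 0.159175467 ≈ 352.99.

€352.99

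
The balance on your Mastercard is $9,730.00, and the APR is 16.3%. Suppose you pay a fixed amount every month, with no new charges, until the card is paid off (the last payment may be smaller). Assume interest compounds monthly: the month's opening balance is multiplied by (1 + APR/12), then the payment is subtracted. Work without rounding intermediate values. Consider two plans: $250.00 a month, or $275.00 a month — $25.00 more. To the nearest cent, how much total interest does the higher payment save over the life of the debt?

Monthly rate r = 16.3%/12 = 1.35833% = 0.0135833.
At $250.00/mo: n = ⌈−ln(1 − rB₀/P)/ln(1+r)⌉ = 56 payments (last $187.98); total interest = total paid − $9,730.00 = $4,207.98.
At $275.00/mo: 49 payments (last $152.82); total interest $3,622.82.
Interest saved = $4,207.98 − $3,622.82 = $585.16.

$585.16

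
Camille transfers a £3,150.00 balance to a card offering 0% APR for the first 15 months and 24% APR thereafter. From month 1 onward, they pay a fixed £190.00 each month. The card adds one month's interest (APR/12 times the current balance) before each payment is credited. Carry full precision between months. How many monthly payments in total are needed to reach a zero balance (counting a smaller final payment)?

Promo months 1–15 at r₀ = 0%/12 = 0; months 16+ at r₁ = 24%/12 = 0.02.
After month 15 (no interest yet): B = £3,150.00 − 15·£190.00 = £300.00.
Then at r₁ with £190.00/mo: n₂ = −ln(1 − r₁·B/P)/ln(1+r₁) ≈ 1.62 → 2 more payments.

17 payments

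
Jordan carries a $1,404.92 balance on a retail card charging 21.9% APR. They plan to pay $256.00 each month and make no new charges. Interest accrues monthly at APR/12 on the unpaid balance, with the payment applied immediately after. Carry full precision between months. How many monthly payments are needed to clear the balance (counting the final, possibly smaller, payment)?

Monthly rate r = 21.9%/12 = 1.825% = 0.01825.
Recurrence: B ← B·(1+r) − $256.00.
Month 1: interest $25.64; balance after payment $1,174.56.
Month 2: interest $21.44; balance after payment $940.00.
Month 3: interest $17.15; balance after payment $701.15.
Month 4: interest $12.80; balance after payment $457.95.
Month 5: interest $8.36; balance after payment $210.30.
Month 6: interest $3.84; balance after payment $0.00.

6 payments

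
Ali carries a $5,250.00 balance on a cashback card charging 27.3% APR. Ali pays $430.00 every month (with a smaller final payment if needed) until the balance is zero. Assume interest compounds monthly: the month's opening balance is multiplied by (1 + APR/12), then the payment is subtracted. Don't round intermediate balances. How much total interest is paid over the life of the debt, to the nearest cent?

Monthly rate r = 27.3%/12 = 2.275% = 0.02275.
Payoff takes n = ⌈−ln(1 − rB₀/P)/ln(1+r)⌉ = ⌈14.465⌉ = 15 payments; the last is $201.32.
Total paid = 14·$430.00 + $201.32 = $6,221.32.
Total interest = total paid − principal = $6,221.32 − $5,250.00 = $971.32.

$971.32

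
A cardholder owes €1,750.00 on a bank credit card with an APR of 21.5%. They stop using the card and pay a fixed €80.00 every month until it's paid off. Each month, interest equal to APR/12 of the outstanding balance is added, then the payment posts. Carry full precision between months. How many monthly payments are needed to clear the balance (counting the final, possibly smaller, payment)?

29 months

Monthly rate r = 21.5%/12 = 1.79167% = 0.0179167.
Recurrence: B ← B·(1+r) − €80.00.
Month 1: interest €31.35; balance after payment €1,701.35.
Month 2: interest €30.48; balance after payment €1,651.84.
Closed form: n = −ln(1 − rB₀/P)/ln(1+r) = −ln(0.60807)/ln(1.01792) ≈ 28.013, so the balance reaches zero during payment 29.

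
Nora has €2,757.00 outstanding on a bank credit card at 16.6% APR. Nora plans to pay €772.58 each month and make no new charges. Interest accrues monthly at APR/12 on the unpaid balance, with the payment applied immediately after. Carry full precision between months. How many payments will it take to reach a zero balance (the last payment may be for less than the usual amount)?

Monthly rate r = 16.6%/12 = 1.38333% = 0.0138333.
Recurrence: B ← B·(1+r) − €772.58.
Month 1: interest €38.14; balance after payment €2,022.56.
Month 2: interest €27.98; balance after payment €1,277.96.
Month 3: interest €17.68; balance after payment €523.06.
Month 4: interest €7.24; balance after payment €0.00.

4 months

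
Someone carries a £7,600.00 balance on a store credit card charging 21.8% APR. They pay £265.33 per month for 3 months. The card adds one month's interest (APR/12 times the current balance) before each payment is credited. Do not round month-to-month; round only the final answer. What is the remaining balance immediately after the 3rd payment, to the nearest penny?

£7,211.23

Monthly rate r = 21.8%/12 = 1.81667% = 0.0181667.
Each month: B ← B·(1+r) − £265.33.
Month 1: interest £138.07; balance after payment £7,472.74.
Month 2: interest £135.75; balance after payment £7,343.16.
Month 3: interest £133.40; balance after payment £7,211.23.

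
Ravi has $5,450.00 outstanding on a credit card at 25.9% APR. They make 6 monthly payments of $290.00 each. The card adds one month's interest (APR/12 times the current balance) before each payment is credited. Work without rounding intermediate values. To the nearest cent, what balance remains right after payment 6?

$4,358.34

Monthly rate r = 25.9%/12 = 2.15833% = 0.0215833.
Each month: B ← B·(1+r) − $290.00.
Month 1: interest $117.63; balance after payment $5,277.63.
Month 2: interest $113.91; balance after payment $5,101.54.
Month 3: interest $110.11; balance after payment $4,921.65.
Month 4: interest $106.23; balance after payment $4,737.87.
Month 5: interest $102.26; balance after payment $4,550.13.
Month 6: interest $98.21; balance after payment $4,358.34.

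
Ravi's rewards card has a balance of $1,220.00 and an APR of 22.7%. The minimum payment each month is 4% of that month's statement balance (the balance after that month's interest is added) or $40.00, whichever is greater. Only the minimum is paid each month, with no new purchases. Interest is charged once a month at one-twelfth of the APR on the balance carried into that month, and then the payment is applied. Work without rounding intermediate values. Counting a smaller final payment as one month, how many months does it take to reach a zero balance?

44 months

Monthly rate r = 22.7%/12 = 1.89167% = 0.0189167.
While 4% of the post-interest balance exceeds $40.00, each month B ← (B·(1+r))·(1 − 0.04), i.e. B shrinks by the factor (1+r)·0.96 = 0.97816.
This holds for months 1–10. Entering month 11 the balance is $978.27; 4% of the post-interest balance is now below $40.00, so the flat $40.00 minimum applies from here.
From month 11 a fixed $40.00 at rate r clears $978.27 in 34 more payments. Total: 10 + 34 = 44 months.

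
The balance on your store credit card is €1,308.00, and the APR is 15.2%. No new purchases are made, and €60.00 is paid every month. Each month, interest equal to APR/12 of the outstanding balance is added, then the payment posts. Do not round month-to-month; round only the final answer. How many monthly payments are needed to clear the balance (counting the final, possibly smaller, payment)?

26 payments

Monthly rate r = 15.2%/12 = 1.26667% = 0.0126667.
Recurrence: B ← B·(1+r) − €60.00.
Month 1: interest €16.57; balance after payment €1,264.57.
Month 2: interest €16.02; balance after payment €1,220.59.
Closed form: n = −ln(1 − rB₀/P)/ln(1+r) = −ln(0.72387)/ln(1.01267) ≈ 25.673, so the balance reaches zero during payment 26.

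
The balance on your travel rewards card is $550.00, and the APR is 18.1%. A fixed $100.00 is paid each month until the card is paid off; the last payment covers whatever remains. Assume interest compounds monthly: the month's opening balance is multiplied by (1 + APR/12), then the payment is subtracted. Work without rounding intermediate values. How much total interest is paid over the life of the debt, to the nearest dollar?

Monthly rate r = 18.1%/12 = 1.50833% = 0.0150833.
Payoff takes n = ⌈−ln(1 − rB₀/P)/ln(1+r)⌉ = ⌈5.785⌉ = 6 payments; the last is $78.60.
Total paid = 5·$100.00 + $78.60 = $578.60.
Total interest = total paid − principal = $578.60 − $550.00 = $28.60.

$29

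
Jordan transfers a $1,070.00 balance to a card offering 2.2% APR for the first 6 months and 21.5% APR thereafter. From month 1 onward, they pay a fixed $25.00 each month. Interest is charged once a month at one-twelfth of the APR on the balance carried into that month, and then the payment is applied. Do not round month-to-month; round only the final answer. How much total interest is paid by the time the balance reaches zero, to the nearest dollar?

Promo months 1–6 at r₀ = 2.2%/12 = 0.00183333; months 7+ at r₁ = 21.5%/12 = 0.0179167.
After month 6: iterate B ← B·(1+r₀) − $25.00 for 6 months → $931.13.
Then at r₁ with $25.00/mo: n₂ = −ln(1 − r₁·B/P)/ln(1+r₁) ≈ 61.97 → 62 more payments.
Total paid = 67·$25.00 + $24.38 = $1,699.38; interest = $1,699.38 − $1,070.00 = $629.38.

$629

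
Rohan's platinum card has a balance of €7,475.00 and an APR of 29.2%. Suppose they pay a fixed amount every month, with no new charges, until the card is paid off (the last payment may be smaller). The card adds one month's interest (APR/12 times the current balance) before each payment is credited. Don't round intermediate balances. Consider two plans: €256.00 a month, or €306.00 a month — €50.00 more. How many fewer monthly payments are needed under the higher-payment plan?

14 fewer payments

Monthly rate r = 29.2%/12 = 2.43333% = 0.0243333.
At €256.00/mo: n = ⌈−ln(1 − rB₀/P)/ln(1+r)⌉ = 52 payments (last €144.59); total interest = total paid − €7,475.00 = €5,725.59.
At €306.00/mo: 38 payments (last €164.80); total interest €4,011.80.
Payments saved = 52 − 38 = 14.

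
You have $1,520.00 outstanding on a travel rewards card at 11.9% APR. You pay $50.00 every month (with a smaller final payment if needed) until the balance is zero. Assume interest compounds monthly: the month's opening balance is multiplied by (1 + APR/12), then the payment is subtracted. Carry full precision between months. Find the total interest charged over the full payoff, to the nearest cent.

$297.95

Monthly rate r = 11.9%/12 = 0.991667% = 0.00991667.
Payoff takes n = ⌈−ln(1 − rB₀/P)/ln(1+r)⌉ = ⌈36.358⌉ = 37 payments; the last is $17.95.
Total paid = 36·$50.00 + $17.95 = $1,817.95.
Total interest = total paid − principal = $1,817.95 − $1,520.00 = $297.95.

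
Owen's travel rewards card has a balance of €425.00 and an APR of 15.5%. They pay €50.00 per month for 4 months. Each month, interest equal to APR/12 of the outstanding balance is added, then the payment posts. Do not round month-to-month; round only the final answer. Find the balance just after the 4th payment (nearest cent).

Monthly rate r = 15.5%/12 = 1.29167% = 0.0129167.
Each month: B ← B·(1+r) − €50.00.
Month 1: interest €5.49; balance after payment €380.49.
Month 2: interest €4.91; balance after payment €335.40.
Month 3: interest €4.33; balance after payment €289.74.
Month 4: interest €3.74; balance after payment €243.48.

€243.48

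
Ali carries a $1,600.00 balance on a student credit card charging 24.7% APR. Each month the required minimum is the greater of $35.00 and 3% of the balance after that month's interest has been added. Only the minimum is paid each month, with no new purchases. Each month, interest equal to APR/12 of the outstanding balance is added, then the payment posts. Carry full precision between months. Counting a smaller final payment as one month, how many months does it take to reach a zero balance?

89 months

Monthly rate r = 24.7%/12 = 2.05833% = 0.0205833.
While 3% of the post-interest balance exceeds $35.00, each month B ← (B·(1+r))·(1 − 0.03), i.e. B shrinks by the factor (1+r)·0.97 = 0.98997.
This holds for months 1–34. Entering month 35 the balance is $1,135.55; 3% of the post-interest balance is now below $35.00, so the flat $35.00 minimum applies from here.
From month 35 a fixed $35.00 at rate r clears $1,135.55 in 55 more payments. Total: 34 + 55 = 89 months.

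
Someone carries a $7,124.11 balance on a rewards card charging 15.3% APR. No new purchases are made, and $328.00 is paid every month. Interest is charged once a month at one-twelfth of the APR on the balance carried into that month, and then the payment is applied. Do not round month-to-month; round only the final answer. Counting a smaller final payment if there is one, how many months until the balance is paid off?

26 payments

Monthly rate r = 15.3%/12 = 1.275% = 0.01275.
Recurrence: B ← B·(1+r) − $328.00.
Month 1: interest $90.83; balance after payment $6,886.94.
Month 2: interest $87.81; balance after payment $6,646.75.
Closed form: n = −ln(1 − rB₀/P)/ln(1+r) = −ln(0.72307)/ln(1.01275) ≈ 25.593, so the balance reaches zero during payment 26.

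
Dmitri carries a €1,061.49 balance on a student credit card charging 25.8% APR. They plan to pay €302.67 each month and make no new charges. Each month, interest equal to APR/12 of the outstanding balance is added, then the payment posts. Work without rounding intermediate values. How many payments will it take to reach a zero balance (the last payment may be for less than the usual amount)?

Monthly rate r = 25.8%/12 = 2.15% = 0.0215.
Recurrence: B ← B·(1+r) − €302.67.
Month 1: interest €22.82; balance after payment €781.64.
Month 2: interest €16.81; balance after payment €495.78.
Month 3: interest €10.66; balance after payment €203.77.
Month 4: interest €4.38; balance after payment €0.00.

4 payments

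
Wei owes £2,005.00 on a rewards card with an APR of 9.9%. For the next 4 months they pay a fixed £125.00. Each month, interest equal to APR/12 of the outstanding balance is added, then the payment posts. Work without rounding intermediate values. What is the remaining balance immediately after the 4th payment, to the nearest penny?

£1,565.77

Monthly rate r = 9.9%/12 = 0.825% = 0.00825.
Each month: B ← B·(1+r) − £125.00.
Month 1: interest £16.54; balance after payment £1,896.54.
Month 2: interest £15.65; balance after payment £1,787.19.
Month 3: interest £14.74; balance after payment £1,676.93.
Month 4: interest £13.83; balance after payment £1,565.77.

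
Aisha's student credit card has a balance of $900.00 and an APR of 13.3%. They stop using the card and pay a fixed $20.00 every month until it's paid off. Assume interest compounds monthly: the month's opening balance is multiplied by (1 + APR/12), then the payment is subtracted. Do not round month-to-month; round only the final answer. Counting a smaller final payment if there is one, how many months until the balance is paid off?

Monthly rate r = 13.3%/12 = 1.10833% = 0.0110833.
Recurrence: B ← B·(1+r) − $20.00.
Month 1: interest $9.98; balance after payment $889.98.
Month 2: interest $9.86; balance after payment $879.84.
Closed form: n = −ln(1 − rB₀/P)/ln(1+r) = −ln(0.50125)/ln(1.01108) ≈ 62.659, so the balance reaches zero during payment 63.

63 payments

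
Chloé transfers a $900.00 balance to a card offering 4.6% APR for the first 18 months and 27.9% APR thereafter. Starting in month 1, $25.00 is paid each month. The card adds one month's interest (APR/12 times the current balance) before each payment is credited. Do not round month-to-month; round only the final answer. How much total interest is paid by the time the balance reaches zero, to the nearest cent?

$228.88

Promo months 1–18 at r₀ = 4.6%/12 = 0.00383333; months 19+ at r₁ = 27.9%/12 = 0.02325.
After month 18: iterate B ← B·(1+r₀) − $25.00 for 18 months → $499.20.
Then at r₁ with $25.00/mo: n₂ = −ln(1 − r₁·B/P)/ln(1+r₁) ≈ 27.15 → 28 more payments.
Total paid = 45·$25.00 + $3.88 = $1,128.88; interest = $1,128.88 − $900.00 = $228.88.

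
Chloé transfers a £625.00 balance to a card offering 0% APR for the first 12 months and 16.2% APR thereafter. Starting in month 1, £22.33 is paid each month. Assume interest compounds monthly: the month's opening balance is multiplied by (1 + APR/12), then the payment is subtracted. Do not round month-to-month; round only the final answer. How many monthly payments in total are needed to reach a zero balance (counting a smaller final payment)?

31 months

Promo months 1–12 at r₀ = 0%/12 = 0; months 13+ at r₁ = 16.2%/12 = 0.0135.
After month 12 (no interest yet): B = £625.00 − 12·£22.33 = £357.04.
Then at r₁ with £22.33/mo: n₂ = −ln(1 − r₁·B/P)/ln(1+r₁) ≈ 18.13 → 19 more payments.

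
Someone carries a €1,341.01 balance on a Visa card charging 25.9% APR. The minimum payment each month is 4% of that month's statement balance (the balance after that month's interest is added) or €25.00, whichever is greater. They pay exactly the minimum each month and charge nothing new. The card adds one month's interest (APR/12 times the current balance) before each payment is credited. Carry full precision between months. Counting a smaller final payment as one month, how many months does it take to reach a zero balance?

Monthly rate r = 25.9%/12 = 2.15833% = 0.0215833.
While 4% of the post-interest balance exceeds €25.00, each month B ← (B·(1+r))·(1 − 0.04), i.e. B shrinks by the factor (1+r)·0.96 = 0.98072.
This holds for months 1–41. Entering month 42 the balance is €603.64; 4% of the post-interest balance is now below €25.00, so the flat €25.00 minimum applies from here.
From month 42 a fixed €25.00 at rate r clears €603.64 in 35 more payments. Total: 41 + 35 = 76 months.

76 months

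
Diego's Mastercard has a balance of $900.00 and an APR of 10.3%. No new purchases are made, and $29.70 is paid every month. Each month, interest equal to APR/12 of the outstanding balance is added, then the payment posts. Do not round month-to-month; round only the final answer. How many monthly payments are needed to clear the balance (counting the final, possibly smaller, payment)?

36 payments

Monthly rate r = 10.3%/12 = 0.858333% = 0.00858333.
Recurrence: B ← B·(1+r) − $29.70.
Month 1: interest $7.73; balance after payment $878.02.
Month 2: interest $7.54; balance after payment $855.86.
Closed form: n = −ln(1 − rB₀/P)/ln(1+r) = −ln(0.7399)/ln(1.00858) ≈ 35.247, so the balance reaches zero during payment 36.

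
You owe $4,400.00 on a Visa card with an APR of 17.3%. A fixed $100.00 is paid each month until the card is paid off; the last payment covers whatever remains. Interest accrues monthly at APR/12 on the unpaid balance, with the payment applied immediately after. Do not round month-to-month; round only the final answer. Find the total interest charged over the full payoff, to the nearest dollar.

Monthly rate r = 17.3%/12 = 1.44167% = 0.0144167.
Payoff takes n = ⌈−ln(1 − rB₀/P)/ln(1+r)⌉ = ⌈70.284⌉ = 71 payments; the last is $28.59.
Total paid = 70·$100.00 + $28.59 = $7,028.59.
Total interest = total paid − principal = $7,028.59 − $4,400.00 = $2,628.59.

$2,629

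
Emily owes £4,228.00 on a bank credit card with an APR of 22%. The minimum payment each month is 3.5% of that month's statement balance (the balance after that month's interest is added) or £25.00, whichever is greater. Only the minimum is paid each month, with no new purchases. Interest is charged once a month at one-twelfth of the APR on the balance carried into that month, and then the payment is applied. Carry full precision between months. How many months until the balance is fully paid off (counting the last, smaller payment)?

143 months

Monthly rate r = 22%/12 = 1.83333% = 0.0183333.
While 3.5% of the post-interest balance exceeds £25.00, each month B ← (B·(1+r))·(1 − 0.035), i.e. B shrinks by the factor (1+r)·0.965 = 0.98269.
This holds for months 1–103. Entering month 104 the balance is £700.03; 3.5% of the post-interest balance is now below £25.00, so the flat £25.00 minimum applies from here.
From month 104 a fixed £25.00 at rate r clears £700.03 in 40 more payments. Total: 103 + 40 = 143 months.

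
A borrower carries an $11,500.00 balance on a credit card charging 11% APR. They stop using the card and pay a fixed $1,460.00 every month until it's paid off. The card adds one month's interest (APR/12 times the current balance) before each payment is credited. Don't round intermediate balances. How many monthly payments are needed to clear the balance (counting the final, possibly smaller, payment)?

9 months

Monthly rate r = 11%/12 = 0.916667% = 0.00916667.
Recurrence: B ← B·(1+r) − $1,460.00.
Month 1: interest $105.42; balance after payment $10,145.42.
Month 2: interest $93.00; balance after payment $8,778.42.
Closed form: n = −ln(1 − rB₀/P)/ln(1+r) = −ln(0.9278)/ln(1.00917) ≈ 8.213, so the balance reaches zero during payment 9.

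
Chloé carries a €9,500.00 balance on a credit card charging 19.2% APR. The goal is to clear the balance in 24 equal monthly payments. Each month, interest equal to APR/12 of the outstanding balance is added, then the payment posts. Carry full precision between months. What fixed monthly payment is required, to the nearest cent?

€479.81

Monthly rate r = 19.2%/12 = 1.6% = 0.016.
Level-payment amortization: P = B₀·r / (1 − (1+r)^(−n)) = 9500.00·0.016 / (1 − 1.016^(−24)).
Denominator 1 − (1+r)^(−24) = 0.316795042.
P = 152 / 0.316795042 ≈ 479.81.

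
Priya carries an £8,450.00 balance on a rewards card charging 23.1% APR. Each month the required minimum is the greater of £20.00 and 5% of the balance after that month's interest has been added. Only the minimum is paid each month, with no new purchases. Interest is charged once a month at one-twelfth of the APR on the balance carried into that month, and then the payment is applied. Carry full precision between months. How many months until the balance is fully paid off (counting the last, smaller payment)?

121 months

Monthly rate r = 23.1%/12 = 1.925% = 0.01925.
While 5% of the post-interest balance exceeds £20.00, each month B ← (B·(1+r))·(1 − 0.05), i.e. B shrinks by the factor (1+r)·0.95 = 0.96829.
This holds for months 1–96. Entering month 97 the balance is £383.06; 5% of the post-interest balance is now below £20.00, so the flat £20.00 minimum applies from here.
From month 97 a fixed £20.00 at rate r clears £383.06 in 25 more payments. Total: 96 + 25 = 121 months.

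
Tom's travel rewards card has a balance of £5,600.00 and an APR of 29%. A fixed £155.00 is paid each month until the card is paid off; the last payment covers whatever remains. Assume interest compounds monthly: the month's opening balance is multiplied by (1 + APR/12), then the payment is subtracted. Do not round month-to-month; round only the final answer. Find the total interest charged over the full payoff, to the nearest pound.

£7,801

Monthly rate r = 29%/12 = 2.41667% = 0.0241667.
Payoff takes n = ⌈−ln(1 − rB₀/P)/ln(1+r)⌉ = ⌈86.456⌉ = 87 payments; the last is £71.10.
Total paid = 86·£155.00 + £71.10 = £13,401.10.
Total interest = total paid − principal = £13,401.10 − £5,600.00 = £7,801.10.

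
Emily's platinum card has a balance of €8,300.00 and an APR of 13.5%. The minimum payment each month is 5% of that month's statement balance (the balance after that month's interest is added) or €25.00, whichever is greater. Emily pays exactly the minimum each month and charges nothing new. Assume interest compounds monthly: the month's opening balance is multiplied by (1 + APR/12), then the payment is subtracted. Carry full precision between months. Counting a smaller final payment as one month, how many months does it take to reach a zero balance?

93 months

Monthly rate r = 13.5%/12 = 1.125% = 0.01125.
While 5% of the post-interest balance exceeds €25.00, each month B ← (B·(1+r))·(1 − 0.05), i.e. B shrinks by the factor (1+r)·0.95 = 0.96069.
This holds for months 1–71. Entering month 72 the balance is €481.29; 5% of the post-interest balance is now below €25.00, so the flat €25.00 minimum applies from here.
From month 72 a fixed €25.00 at rate r clears €481.29 in 22 more payments. Total: 71 + 22 = 93 months.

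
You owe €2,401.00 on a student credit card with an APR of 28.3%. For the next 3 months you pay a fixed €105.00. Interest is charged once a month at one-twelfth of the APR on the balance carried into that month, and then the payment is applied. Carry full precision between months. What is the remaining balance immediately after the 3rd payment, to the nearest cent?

Monthly rate r = 28.3%/12 = 2.35833% = 0.0235833.
Each month: B ← B·(1+r) − €105.00.
Month 1: interest €56.62; balance after payment €2,352.62.
Month 2: interest €55.48; balance after payment €2,303.11.
Month 3: interest €54.31; balance after payment €2,252.42.

€2,252.42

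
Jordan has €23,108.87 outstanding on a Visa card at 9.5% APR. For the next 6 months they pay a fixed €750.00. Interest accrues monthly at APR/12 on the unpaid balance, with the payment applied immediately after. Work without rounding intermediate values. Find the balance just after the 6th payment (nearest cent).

€19,638.49

Monthly rate r = 9.5%/12 = 0.791667% = 0.00791667.
Each month: B ← B·(1+r) − €750.00.
Month 1: interest €182.95; balance after payment €22,541.82.
Month 2: interest €178.46; balance after payment €21,970.27.
Month 3: interest €173.93; balance after payment €21,394.20.
Month 4: interest €169.37; balance after payment €20,813.57.
Month 5: interest €164.77; balance after payment €20,228.35.
Month 6: interest €160.14; balance after payment €19,638.49.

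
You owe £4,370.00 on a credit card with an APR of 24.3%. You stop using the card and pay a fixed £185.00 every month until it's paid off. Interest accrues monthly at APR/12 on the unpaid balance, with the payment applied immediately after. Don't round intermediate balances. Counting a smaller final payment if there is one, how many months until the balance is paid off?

Monthly rate r = 24.3%/12 = 2.025% = 0.02025.
Recurrence: B ← B·(1+r) − £185.00.
Month 1: interest £88.49; balance after payment £4,273.49.
Month 2: interest £86.54; balance after payment £4,175.03.
Closed form: n = −ln(1 − rB₀/P)/ln(1+r) = −ln(0.52166)/ln(1.02025) ≈ 32.459, so the balance reaches zero during payment 33.

33 payments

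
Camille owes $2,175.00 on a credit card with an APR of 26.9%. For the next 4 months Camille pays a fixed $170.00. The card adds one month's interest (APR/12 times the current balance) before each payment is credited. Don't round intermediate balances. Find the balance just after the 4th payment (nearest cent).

$1,673.47

Monthly rate r = 26.9%/12 = 2.24167% = 0.0224167.
Each month: B ← B·(1+r) − $170.00.
Month 1: interest $48.76; balance after payment $2,053.76.
Month 2: interest $46.04; balance after payment $1,929.79.
Month 3: interest $43.26; balance after payment $1,803.05.
Month 4: interest $40.42; balance after payment $1,673.47.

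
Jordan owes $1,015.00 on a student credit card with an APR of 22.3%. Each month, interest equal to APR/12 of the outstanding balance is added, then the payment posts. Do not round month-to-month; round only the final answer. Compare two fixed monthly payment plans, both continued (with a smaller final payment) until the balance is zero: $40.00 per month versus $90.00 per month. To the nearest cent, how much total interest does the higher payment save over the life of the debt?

Monthly rate r = 22.3%/12 = 1.85833% = 0.0185833.
At $40.00/mo: n = ⌈−ln(1 − rB₀/P)/ln(1+r)⌉ = 35 payments (last $25.67); total interest = total paid − $1,015.00 = $370.67.
At $90.00/mo: 13 payments (last $69.73); total interest $134.73.
Interest saved = $370.67 − $134.73 = $235.94.

$235.94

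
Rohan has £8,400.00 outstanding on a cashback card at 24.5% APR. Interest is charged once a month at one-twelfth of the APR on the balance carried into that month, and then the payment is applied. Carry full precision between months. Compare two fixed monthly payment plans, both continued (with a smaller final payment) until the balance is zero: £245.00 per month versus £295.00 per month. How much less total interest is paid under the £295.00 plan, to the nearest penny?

Monthly rate r = 24.5%/12 = 2.04167% = 0.0204167.
At £245.00/mo: n = ⌈−ln(1 − rB₀/P)/ln(1+r)⌉ = 60 payments (last £140.27); total interest = total paid − £8,400.00 = £6,195.27.
At £295.00/mo: 44 payments (last £24.45); total interest £4,309.45.
Interest saved = £6,195.27 − £4,309.45 = £1,885.82.

£1,885.82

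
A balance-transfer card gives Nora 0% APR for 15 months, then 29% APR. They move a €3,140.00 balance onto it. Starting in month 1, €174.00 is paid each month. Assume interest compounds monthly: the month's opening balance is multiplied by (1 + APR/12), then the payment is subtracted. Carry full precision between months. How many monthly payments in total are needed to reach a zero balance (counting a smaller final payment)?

Promo months 1–15 at r₀ = 0%/12 = 0; months 16+ at r₁ = 29%/12 = 0.0241667.
After month 15 (no interest yet): B = €3,140.00 − 15·€174.00 = €530.00.
Then at r₁ with €174.00/mo: n₂ = −ln(1 − r₁·B/P)/ln(1+r₁) ≈ 3.20 → 4 more payments.

19 payments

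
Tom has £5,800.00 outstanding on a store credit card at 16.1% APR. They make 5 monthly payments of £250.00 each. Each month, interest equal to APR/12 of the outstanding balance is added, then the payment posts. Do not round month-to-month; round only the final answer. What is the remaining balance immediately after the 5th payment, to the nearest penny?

£4,915.67

Monthly rate r = 16.1%/12 = 1.34167% = 0.0134167.
Each month: B ← B·(1+r) − £250.00.
Month 1: interest £77.82; balance after payment £5,627.82.
Month 2: interest £75.51; balance after payment £5,453.32.
Month 3: interest £73.17; balance after payment £5,276.49.
Month 4: interest £70.79; balance after payment £5,097.28.
Month 5: interest £68.39; balance after payment £4,915.67.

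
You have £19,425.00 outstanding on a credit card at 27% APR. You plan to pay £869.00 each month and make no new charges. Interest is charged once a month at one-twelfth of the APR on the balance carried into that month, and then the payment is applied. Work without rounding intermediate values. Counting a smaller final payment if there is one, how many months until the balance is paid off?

Monthly rate r = 27%/12 = 2.25% = 0.0225.
Recurrence: B ← B·(1+r) − £869.00.
Month 1: interest £437.06; balance after payment £18,993.06.
Month 2: interest £427.34; balance after payment £18,551.41.
Closed form: n = −ln(1 − rB₀/P)/ln(1+r) = −ln(0.49705)/ln(1.0225) ≈ 31.418, so the balance reaches zero during payment 32.

32 months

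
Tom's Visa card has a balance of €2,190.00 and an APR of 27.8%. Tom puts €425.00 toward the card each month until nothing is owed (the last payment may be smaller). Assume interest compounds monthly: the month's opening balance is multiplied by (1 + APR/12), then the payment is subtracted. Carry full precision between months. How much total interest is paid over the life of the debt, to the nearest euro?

€170

Monthly rate r = 27.8%/12 = 2.31667% = 0.0231667.
Payoff takes n = ⌈−ln(1 − rB₀/P)/ln(1+r)⌉ = ⌈5.551⌉ = 6 payments; the last is €235.27.
Total paid = 5·€425.00 + €235.27 = €2,360.27.
Total interest = total paid − principal = €2,360.27 − €2,190.00 = €170.27.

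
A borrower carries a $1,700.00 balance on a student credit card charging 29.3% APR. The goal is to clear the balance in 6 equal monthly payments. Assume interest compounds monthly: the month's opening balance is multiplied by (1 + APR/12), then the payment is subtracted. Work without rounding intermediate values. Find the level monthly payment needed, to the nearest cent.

Monthly rate r = 29.3%/12 = 2.44167% = 0.0244167.
Level-payment amortization: P = B₀·r / (1 − (1+r)^(−n)) = 1700.00·0.0244167 / (1 − 1.02442^(−6)).
Denominator 1 − (1+r)^(−6) = 0.134752832.
P = 41.5083 / 0.134752832 ≈ 308.03.

$308.03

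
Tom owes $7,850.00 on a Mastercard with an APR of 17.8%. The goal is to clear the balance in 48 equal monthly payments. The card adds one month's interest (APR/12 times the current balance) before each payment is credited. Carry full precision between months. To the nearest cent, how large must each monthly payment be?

Monthly rate r = 17.8%/12 = 1.48333% = 0.0148333.
Level-payment amortization: P = B₀·r / (1 − (1+r)^(−n)) = 7850.00·0.0148333 / (1 − 1.01483^(−48)).
Denominator 1 − (1+r)^(−48) = 0.506765707.
P = 116.442 / 0.506765707 ≈ 229.77.

$229.77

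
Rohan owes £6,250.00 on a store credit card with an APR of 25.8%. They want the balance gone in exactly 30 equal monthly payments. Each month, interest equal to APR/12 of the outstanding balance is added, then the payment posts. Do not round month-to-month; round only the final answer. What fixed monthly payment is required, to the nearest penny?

Monthly rate r = 25.8%/12 = 2.15% = 0.0215.
Level-payment amortization: P = B₀·r / (1 − (1+r)^(−n)) = 6250.00·0.0215 / (1 − 1.0215^(−30)).
Denominator 1 − (1+r)^(−30) = 0.471738609.
P = 134.375 / 0.471738609 ≈ 284.85.

£284.85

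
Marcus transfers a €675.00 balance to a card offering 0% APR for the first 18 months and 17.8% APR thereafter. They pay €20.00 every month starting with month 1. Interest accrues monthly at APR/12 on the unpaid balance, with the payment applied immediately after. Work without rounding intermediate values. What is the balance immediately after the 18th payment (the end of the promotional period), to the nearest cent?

Promo months 1–18 at r₀ = 0%/12 = 0; months 19+ at r₁ = 17.8%/12 = 0.0148333.
After month 18 (no interest yet): B = €675.00 − 18·€20.00 = €315.00.

€315.00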